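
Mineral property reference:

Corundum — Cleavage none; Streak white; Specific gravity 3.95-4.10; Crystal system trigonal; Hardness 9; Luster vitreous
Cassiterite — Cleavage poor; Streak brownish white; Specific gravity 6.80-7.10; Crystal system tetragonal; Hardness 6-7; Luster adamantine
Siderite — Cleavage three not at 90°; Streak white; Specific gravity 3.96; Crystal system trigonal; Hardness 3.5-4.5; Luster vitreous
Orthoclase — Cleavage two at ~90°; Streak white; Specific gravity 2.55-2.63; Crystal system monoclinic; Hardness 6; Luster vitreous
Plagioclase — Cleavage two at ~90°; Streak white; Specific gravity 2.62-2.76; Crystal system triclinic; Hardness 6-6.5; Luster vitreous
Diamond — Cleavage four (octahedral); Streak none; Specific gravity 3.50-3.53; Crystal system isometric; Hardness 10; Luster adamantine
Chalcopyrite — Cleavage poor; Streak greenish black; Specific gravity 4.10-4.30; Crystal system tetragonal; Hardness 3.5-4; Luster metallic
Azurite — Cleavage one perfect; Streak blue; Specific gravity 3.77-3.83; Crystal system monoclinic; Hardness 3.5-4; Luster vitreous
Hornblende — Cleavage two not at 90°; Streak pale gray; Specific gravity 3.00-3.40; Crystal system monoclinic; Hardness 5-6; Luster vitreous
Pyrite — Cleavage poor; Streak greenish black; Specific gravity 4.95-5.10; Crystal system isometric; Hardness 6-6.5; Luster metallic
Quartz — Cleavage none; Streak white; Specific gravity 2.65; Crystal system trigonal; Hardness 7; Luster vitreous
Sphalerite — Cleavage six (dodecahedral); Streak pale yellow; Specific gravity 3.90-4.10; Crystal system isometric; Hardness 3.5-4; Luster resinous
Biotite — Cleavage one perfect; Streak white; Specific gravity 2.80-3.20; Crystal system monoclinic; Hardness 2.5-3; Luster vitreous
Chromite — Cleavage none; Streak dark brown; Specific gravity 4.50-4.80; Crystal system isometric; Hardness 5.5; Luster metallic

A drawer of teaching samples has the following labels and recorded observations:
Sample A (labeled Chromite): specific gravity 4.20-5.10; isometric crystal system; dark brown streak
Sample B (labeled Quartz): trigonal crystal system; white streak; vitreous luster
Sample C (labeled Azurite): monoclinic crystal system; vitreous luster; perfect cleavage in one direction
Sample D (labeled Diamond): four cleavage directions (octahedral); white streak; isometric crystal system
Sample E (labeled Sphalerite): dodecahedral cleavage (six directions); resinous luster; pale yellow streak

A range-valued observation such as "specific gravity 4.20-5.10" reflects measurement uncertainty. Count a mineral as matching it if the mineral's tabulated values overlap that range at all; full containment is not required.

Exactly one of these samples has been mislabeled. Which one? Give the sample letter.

D

Sample A: every observation is compatible with the reference values for Chromite.
Sample B: every observation is compatible with the reference values for Quartz.
Sample C: every observation is compatible with the reference values for Azurite.
Sample D: white streak is outside the reference for Diamond (no streak) — mislabeled.
Sample E: every observation is compatible with the reference values for Sphalerite.
Only sample D is inconsistent with its label.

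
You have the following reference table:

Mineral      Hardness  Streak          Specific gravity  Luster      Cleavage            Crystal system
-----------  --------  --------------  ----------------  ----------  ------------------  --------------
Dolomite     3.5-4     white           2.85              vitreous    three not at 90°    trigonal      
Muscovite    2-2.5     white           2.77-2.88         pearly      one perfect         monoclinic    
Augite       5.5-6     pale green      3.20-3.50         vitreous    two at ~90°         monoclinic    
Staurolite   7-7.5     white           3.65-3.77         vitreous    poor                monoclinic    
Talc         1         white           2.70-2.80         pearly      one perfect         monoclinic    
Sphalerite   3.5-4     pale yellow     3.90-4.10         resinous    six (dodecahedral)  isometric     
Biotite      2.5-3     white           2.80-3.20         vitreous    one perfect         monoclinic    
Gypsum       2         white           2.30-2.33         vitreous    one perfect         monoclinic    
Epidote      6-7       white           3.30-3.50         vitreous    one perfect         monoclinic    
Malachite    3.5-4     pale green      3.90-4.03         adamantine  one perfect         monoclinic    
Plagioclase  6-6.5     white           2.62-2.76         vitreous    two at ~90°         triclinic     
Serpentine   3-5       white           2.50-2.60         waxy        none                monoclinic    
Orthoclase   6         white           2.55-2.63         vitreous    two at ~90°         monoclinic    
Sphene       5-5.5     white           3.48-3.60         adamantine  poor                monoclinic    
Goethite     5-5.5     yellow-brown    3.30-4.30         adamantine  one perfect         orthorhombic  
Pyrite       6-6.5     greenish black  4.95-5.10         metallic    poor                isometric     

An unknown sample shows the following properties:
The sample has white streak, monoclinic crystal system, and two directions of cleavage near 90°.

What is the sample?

Orthoclase

White streak excludes Augite, Sphalerite, Malachite, Goethite, Pyrite.
Monoclinic crystal system eliminates Dolomite, Plagioclase.
Two directions of cleavage near 90°: leaves Orthoclase.
The only mineral consistent with every observation is Orthoclase.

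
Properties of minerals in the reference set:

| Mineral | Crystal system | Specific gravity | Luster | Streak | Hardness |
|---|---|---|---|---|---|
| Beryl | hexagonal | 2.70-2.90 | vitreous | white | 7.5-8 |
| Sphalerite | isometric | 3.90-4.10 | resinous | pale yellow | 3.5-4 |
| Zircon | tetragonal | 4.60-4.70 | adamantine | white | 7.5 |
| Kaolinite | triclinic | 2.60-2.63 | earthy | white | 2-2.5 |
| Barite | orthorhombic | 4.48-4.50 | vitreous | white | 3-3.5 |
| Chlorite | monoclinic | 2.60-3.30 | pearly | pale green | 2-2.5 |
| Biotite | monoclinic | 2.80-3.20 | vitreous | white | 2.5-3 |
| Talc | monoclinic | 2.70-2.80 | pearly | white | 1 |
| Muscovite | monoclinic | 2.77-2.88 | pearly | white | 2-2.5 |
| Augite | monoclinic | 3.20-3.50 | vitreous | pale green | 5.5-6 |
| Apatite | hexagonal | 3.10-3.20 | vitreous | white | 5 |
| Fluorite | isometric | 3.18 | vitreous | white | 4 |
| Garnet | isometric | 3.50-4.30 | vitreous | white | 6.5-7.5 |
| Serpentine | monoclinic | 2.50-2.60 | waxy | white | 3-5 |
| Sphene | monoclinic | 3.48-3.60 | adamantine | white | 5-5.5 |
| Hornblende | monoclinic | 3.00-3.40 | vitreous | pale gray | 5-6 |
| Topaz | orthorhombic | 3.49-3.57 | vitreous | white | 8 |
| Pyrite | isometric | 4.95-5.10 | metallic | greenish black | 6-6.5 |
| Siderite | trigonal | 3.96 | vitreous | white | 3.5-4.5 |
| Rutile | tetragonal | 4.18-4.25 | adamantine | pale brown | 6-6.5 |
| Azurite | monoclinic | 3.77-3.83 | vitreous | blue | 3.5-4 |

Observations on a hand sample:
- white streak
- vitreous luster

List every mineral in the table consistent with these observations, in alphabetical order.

Apatite, Barite, Beryl, Biotite, Fluorite, Garnet, Siderite, Topaz

White streak — only Beryl, Zircon, Kaolinite, Barite, Biotite, Talc, Muscovite, Apatite, Fluorite, Garnet, Serpentine, Sphene, Topaz, Siderite remain.
Vitreous luster rules out Zircon, Kaolinite, Talc, Muscovite, Serpentine, Sphene.
The minerals that satisfy all observations are Apatite, Barite, Beryl, Biotite, Fluorite, Garnet, Siderite, Topaz.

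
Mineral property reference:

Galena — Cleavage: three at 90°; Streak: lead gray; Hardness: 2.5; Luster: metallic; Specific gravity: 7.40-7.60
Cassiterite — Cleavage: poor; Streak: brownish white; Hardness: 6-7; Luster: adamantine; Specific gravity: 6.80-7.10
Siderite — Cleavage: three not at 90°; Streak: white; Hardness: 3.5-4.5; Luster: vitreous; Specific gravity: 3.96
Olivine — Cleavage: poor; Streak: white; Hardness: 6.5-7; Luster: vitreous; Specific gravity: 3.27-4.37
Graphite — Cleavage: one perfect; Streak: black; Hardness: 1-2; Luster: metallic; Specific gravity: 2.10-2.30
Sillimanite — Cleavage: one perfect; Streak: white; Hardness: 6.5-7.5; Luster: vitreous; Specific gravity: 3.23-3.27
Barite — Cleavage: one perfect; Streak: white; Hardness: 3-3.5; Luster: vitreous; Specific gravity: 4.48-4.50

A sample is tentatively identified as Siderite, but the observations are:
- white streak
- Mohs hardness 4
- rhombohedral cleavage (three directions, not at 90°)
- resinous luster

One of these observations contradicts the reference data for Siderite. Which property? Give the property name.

White streak: Siderite has white streak — matches.
Mohs hardness 4: Siderite has hardness 3.5-4.5 — matches.
Rhombohedral cleavage (three directions, not at 90°): Siderite has cleavage three not at 90° — matches.
Resinous luster: Siderite has vitreous luster — outside the reference range.
Everything matches except the luster.

luster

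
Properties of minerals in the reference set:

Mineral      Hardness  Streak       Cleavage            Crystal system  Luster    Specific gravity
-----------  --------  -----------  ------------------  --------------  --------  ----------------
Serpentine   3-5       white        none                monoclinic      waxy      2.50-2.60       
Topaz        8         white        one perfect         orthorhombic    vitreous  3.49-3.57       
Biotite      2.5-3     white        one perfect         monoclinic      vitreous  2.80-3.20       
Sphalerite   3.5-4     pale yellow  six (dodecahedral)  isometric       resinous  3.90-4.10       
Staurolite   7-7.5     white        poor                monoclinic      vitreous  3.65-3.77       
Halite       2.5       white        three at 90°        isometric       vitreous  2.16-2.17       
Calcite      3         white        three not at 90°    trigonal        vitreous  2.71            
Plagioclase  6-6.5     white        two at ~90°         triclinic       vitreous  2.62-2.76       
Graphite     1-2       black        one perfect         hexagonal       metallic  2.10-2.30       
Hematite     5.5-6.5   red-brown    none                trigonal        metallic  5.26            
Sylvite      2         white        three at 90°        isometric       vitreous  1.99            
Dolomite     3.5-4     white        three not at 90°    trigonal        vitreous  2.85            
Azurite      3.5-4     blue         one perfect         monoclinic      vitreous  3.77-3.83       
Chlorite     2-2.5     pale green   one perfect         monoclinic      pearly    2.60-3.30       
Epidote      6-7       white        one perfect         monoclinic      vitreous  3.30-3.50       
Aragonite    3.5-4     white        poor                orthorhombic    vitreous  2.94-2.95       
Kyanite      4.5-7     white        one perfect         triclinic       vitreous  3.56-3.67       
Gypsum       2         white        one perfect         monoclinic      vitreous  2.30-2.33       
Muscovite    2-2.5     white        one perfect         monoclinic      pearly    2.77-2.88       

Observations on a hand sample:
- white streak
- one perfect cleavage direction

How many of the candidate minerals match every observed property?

6

White streak is inconsistent with Sphalerite, Graphite, Hematite, Azurite, Chlorite.
One perfect cleavage direction — narrows the field to Topaz, Biotite, Epidote, Kyanite, Gypsum, Muscovite.
Consistent with every observation: Biotite, Epidote, Gypsum, Kyanite, Muscovite, Topaz.
That is 6 minerals.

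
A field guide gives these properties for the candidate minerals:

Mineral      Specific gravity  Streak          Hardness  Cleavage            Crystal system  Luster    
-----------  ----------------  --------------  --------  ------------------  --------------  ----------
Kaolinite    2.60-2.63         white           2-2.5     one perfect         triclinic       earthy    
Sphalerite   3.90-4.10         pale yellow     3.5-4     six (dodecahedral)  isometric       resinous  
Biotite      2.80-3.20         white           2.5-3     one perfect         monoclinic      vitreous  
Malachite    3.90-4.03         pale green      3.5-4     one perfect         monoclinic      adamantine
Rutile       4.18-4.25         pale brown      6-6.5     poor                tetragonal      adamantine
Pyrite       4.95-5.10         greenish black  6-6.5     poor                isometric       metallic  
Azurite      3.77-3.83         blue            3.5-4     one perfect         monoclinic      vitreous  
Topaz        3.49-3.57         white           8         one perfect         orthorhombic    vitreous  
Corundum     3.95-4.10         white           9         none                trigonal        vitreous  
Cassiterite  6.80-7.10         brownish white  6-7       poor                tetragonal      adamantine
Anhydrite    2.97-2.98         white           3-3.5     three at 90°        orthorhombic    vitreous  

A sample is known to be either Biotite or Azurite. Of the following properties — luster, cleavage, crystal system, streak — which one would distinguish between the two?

streak

Luster: both vitreous — shared.
Cleavage: both one perfect — shared.
Crystal system: both monoclinic — shared.
Streak: Biotite white, Azurite blue — these differ.
Only streak differs between Biotite and Azurite among the listed tests.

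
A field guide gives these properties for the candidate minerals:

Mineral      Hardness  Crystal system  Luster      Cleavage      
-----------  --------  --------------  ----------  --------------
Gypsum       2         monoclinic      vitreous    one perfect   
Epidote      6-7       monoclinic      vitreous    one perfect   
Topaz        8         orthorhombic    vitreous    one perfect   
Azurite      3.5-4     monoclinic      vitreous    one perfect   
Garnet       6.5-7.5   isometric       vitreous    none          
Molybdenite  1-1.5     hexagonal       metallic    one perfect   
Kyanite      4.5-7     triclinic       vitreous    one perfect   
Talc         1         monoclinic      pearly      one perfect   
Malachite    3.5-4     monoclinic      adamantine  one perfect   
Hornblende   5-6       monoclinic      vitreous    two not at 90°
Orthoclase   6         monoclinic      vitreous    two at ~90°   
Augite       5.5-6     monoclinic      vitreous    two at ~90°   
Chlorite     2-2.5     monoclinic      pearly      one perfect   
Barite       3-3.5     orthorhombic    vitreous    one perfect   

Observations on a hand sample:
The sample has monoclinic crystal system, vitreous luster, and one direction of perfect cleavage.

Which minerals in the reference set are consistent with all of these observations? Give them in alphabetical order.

Azurite, Epidote, Gypsum

Monoclinic crystal system excludes Topaz, Garnet, Molybdenite, Kyanite, Barite.
Vitreous luster eliminates Talc, Malachite, Chlorite.
One direction of perfect cleavage eliminates Hornblende, Orthoclase, Augite.
Consistent with every observation: Azurite, Epidote, Gypsum.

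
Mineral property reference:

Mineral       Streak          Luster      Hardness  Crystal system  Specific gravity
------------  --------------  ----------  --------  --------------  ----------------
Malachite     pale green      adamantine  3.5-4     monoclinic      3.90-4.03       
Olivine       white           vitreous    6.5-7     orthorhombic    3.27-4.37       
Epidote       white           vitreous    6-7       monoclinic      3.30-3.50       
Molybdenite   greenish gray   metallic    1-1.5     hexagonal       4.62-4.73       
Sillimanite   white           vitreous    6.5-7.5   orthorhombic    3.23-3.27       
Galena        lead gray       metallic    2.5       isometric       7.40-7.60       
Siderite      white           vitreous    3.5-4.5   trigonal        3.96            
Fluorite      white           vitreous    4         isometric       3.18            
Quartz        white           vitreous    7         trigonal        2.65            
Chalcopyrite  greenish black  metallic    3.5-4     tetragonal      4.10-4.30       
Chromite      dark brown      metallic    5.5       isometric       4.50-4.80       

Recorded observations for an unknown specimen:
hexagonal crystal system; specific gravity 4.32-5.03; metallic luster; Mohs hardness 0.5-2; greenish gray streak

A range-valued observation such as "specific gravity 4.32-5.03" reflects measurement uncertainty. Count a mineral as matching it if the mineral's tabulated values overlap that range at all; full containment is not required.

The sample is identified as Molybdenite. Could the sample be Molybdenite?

Hexagonal crystal system — is consistent with Molybdenite (hexagonal system).
Specific gravity 4.32-5.03 — is consistent with Molybdenite (SG 4.62-4.73).
Metallic luster — is consistent with Molybdenite (metallic luster).
Mohs hardness 0.5-2 — is consistent with Molybdenite (hardness 1-1.5).
Greenish gray streak — is consistent with Molybdenite (greenish gray streak).
All observations are consistent with the tabulated values for Molybdenite.

Yes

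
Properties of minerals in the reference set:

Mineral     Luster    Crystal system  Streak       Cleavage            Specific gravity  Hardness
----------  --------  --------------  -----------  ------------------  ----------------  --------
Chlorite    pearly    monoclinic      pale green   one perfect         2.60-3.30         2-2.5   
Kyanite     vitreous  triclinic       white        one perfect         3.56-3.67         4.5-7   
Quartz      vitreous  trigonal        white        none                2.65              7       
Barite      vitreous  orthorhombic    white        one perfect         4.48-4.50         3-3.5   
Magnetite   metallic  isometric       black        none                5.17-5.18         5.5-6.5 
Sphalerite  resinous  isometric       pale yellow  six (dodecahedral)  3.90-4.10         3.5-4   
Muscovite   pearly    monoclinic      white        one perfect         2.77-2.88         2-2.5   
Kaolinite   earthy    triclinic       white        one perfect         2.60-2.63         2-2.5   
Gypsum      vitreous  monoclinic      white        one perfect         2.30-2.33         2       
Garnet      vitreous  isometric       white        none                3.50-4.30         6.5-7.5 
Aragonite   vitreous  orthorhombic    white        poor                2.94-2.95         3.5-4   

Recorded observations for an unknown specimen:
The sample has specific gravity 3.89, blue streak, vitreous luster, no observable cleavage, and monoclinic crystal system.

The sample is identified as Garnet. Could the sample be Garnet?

Specific gravity 3.89 — consistent with Garnet (SG 3.50-4.30).
Blue streak — Garnet has white streak; inconsistent.
Vitreous luster — consistent with Garnet (vitreous luster).
No observable cleavage — consistent with Garnet (cleavage none).
Monoclinic crystal system — Garnet has isometric system; inconsistent.
2 of the observed properties are inconsistent with Garnet.

Inconsistent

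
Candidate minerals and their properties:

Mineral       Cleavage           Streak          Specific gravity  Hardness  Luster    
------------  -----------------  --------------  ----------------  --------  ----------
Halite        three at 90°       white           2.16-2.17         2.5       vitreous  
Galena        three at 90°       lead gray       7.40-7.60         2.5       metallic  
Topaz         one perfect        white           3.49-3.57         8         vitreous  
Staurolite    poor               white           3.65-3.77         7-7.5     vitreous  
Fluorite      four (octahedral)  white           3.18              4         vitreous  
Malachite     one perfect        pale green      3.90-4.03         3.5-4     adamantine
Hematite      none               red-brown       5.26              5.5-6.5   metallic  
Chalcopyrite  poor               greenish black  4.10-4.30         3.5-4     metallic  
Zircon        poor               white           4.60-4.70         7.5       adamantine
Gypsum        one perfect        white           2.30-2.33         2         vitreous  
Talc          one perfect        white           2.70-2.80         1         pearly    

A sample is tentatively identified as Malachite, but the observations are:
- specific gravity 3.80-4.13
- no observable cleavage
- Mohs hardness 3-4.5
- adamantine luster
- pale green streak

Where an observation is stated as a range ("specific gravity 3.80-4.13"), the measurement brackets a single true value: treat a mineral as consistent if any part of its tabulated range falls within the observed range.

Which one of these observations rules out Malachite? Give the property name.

Specific gravity 3.80-4.13: Malachite has SG 3.90-4.03 — agrees.
No observable cleavage: Malachite has cleavage one perfect — does not match.
Mohs hardness 3-4.5: Malachite has hardness 3.5-4 — agrees.
Adamantine luster: Malachite has adamantine luster — agrees.
Pale green streak: Malachite has pale green streak — agrees.
The cleavage is the one property that does not fit.

cleavage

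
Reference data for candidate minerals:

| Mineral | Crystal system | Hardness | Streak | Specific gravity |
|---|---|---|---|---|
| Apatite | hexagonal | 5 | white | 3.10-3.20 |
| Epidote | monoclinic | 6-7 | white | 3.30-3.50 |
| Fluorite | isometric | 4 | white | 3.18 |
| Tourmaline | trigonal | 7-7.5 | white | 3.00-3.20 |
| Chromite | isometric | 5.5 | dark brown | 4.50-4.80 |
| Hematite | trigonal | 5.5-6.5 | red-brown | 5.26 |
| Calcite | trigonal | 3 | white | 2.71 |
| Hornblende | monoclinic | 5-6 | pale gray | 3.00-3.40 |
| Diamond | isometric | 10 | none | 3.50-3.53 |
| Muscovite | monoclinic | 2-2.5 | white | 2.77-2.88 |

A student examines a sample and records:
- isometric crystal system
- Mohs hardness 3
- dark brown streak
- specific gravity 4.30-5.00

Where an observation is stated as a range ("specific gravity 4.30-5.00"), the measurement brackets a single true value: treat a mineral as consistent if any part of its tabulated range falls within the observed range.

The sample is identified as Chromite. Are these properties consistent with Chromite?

Isometric crystal system — consistent with Chromite (isometric system).
Mohs hardness 3 — Chromite has hardness 5.5; which does not match.
Dark brown streak — consistent with Chromite (dark brown streak).
Specific gravity 4.30-5.00 — consistent with Chromite (SG 4.50-4.80).
Chromite is excluded by the hardness.

Inconsistent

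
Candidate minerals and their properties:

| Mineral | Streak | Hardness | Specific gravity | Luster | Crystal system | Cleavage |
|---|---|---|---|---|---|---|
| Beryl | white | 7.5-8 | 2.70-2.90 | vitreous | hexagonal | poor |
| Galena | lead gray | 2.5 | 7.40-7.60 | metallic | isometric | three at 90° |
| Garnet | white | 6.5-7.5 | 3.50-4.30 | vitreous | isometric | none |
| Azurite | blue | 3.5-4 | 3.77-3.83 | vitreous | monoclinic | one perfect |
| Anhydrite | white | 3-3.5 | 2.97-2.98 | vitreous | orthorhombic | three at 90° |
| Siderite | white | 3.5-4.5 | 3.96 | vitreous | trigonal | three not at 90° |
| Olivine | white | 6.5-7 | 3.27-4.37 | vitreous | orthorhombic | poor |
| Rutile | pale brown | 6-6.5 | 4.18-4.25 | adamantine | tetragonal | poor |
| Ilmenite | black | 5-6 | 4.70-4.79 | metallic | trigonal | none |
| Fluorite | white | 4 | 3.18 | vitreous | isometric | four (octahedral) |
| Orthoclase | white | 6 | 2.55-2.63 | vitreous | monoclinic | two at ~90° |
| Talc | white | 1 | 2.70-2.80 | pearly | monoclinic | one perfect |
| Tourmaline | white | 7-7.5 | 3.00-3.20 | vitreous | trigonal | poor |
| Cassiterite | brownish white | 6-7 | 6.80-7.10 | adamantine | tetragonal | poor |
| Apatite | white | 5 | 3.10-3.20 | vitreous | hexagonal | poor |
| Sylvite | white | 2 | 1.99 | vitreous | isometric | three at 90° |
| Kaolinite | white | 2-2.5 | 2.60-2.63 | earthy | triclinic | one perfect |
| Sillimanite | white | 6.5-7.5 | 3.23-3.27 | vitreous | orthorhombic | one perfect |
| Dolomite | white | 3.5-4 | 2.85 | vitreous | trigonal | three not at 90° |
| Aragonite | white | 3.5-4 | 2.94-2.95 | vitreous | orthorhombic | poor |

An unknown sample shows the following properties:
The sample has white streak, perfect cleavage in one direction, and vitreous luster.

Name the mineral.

Sillimanite

White streak eliminates Galena, Azurite, Rutile, Ilmenite, Cassiterite.
Perfect cleavage in one direction: leaves Talc, Kaolinite, Sillimanite.
Vitreous luster: Sillimanite remains.
Only Sillimanite satisfies all observations.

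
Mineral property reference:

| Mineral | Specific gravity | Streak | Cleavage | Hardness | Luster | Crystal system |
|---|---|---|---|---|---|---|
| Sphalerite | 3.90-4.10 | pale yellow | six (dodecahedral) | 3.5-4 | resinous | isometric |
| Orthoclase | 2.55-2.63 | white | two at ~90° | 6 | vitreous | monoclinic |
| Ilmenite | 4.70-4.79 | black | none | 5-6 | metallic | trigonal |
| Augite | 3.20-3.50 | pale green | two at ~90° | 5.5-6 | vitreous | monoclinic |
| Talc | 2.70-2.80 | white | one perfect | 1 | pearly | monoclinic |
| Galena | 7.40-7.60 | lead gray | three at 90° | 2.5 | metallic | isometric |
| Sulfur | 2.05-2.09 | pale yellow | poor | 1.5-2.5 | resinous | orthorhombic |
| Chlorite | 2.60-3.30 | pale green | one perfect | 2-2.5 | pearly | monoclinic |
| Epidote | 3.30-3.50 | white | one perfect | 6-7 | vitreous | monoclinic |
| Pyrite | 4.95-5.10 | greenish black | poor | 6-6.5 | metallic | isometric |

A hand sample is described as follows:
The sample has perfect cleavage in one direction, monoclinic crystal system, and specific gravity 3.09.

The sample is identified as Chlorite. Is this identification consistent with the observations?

Consistent

Perfect cleavage in one direction — is consistent with Chlorite (cleavage one perfect).
Monoclinic crystal system — is consistent with Chlorite (monoclinic system).
Specific gravity 3.09 — is consistent with Chlorite (SG 2.60-3.30).
Nothing contradicts Chlorite.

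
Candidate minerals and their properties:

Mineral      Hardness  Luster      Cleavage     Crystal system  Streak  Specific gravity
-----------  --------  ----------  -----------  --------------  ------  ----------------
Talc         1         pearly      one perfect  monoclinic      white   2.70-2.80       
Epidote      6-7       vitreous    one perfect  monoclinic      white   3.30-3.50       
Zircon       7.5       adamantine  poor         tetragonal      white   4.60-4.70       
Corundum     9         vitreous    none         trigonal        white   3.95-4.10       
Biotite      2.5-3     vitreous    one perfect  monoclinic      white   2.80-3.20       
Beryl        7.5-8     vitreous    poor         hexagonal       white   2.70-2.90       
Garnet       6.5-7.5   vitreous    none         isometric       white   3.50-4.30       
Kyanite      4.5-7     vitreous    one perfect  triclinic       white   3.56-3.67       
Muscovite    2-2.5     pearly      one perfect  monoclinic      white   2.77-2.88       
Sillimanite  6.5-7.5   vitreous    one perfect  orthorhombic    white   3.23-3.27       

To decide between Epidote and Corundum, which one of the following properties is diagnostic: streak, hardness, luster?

Streak: both white — shared.
Hardness: Epidote 6-7, Corundum 9 — distinct.
Luster: both vitreous — shared.
Only hardness differs between Epidote and Corundum among the listed tests.

hardness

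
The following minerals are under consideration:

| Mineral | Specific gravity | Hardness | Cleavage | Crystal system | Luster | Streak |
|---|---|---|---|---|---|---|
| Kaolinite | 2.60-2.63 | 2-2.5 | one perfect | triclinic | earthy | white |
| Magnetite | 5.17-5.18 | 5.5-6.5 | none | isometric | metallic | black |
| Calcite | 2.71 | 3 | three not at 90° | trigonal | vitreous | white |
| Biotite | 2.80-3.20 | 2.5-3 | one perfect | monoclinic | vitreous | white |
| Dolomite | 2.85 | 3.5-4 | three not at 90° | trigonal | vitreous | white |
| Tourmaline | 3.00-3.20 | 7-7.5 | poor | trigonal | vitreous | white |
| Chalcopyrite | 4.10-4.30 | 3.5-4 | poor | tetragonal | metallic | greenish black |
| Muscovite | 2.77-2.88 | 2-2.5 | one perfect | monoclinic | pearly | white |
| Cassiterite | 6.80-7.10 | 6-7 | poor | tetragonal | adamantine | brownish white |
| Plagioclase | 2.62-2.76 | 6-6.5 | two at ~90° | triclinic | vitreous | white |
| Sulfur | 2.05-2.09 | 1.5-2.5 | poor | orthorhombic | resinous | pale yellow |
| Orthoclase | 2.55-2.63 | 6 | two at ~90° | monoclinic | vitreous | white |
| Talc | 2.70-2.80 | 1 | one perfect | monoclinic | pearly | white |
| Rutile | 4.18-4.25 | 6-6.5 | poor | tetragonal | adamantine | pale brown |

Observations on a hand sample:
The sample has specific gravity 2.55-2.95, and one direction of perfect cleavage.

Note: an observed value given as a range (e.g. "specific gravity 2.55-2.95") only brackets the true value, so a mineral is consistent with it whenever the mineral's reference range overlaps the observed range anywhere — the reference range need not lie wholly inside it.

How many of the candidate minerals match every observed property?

Specific gravity 2.55-2.95 eliminates Magnetite, Tourmaline, Chalcopyrite, Cassiterite, Sulfur, Rutile.
One direction of perfect cleavage excludes Calcite, Dolomite, Plagioclase, Orthoclase.
Consistent with every observation: Biotite, Kaolinite, Muscovite, Talc.
That is 4 minerals.

4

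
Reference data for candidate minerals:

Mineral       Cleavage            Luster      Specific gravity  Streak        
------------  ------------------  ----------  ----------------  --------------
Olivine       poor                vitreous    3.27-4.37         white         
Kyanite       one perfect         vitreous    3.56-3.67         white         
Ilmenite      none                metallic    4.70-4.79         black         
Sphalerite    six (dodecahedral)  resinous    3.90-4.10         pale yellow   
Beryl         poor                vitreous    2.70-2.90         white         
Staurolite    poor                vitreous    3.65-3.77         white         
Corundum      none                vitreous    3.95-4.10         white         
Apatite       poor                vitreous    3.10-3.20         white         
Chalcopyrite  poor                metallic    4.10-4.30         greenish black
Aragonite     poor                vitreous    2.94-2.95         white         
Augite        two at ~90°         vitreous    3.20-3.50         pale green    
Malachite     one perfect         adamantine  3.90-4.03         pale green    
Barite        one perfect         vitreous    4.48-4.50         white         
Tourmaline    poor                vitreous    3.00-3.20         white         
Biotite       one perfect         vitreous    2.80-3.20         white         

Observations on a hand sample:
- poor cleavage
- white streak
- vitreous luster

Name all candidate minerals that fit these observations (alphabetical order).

Poor cleavage: leaves Olivine, Beryl, Staurolite, Apatite, Chalcopyrite, Aragonite, Tourmaline.
White streak eliminates Chalcopyrite.
Vitreous luster: all remaining candidates fit.
The minerals that satisfy all observations are Apatite, Aragonite, Beryl, Olivine, Staurolite, Tourmaline.

Apatite, Aragonite, Beryl, Olivine, Staurolite, Tourmaline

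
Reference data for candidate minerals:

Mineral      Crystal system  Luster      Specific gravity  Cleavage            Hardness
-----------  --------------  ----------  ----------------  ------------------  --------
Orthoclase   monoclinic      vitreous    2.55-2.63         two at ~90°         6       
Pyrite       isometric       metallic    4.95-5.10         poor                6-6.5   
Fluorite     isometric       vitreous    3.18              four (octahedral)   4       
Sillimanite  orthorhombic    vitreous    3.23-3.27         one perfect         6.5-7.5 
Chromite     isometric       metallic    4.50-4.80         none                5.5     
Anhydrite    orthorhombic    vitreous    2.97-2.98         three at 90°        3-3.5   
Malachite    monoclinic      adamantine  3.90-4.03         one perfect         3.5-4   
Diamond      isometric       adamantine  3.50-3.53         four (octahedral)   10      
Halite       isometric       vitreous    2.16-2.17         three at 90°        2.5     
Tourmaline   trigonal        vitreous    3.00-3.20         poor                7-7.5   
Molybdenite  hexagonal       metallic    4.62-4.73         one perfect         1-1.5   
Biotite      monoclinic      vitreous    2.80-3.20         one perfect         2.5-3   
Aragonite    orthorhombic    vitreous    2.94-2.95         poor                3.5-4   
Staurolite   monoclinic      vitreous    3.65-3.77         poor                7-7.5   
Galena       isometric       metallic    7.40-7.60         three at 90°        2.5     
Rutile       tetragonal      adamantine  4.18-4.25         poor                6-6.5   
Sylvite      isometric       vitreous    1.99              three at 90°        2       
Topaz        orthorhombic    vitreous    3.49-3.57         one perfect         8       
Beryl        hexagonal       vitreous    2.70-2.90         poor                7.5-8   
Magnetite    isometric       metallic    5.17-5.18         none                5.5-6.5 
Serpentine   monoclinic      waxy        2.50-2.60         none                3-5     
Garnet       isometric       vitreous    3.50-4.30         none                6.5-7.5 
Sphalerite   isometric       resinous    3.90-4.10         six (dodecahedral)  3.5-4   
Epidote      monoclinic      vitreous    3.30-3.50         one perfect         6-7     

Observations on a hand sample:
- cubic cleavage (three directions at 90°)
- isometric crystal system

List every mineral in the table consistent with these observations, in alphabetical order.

Galena, Halite, Sylvite

Cubic cleavage (three directions at 90°) — narrows the field to Anhydrite, Halite, Galena, Sylvite.
Isometric crystal system rules out Anhydrite.
The minerals that satisfy all observations are Galena, Halite, Sylvite.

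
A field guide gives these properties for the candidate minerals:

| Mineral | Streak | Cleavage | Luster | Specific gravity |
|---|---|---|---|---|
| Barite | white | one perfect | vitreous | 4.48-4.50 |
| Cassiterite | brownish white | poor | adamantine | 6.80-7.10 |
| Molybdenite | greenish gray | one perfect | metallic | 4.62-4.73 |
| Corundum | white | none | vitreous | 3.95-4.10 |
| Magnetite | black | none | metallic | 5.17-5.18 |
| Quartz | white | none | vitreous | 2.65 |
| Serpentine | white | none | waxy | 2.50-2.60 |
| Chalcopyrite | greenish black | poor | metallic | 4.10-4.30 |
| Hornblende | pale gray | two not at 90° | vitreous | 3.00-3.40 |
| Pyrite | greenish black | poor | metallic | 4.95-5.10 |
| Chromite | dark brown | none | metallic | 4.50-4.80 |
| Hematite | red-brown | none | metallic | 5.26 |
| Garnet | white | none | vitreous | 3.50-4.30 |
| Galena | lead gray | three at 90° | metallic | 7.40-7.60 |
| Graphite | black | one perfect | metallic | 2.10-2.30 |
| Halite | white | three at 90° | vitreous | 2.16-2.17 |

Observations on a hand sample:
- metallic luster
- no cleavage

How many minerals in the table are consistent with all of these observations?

Metallic luster: leaves Molybdenite, Magnetite, Chalcopyrite, Pyrite, Chromite, Hematite, Galena, Graphite.
No cleavage: Magnetite, Chromite, Hematite remain.
The minerals that satisfy all observations are Chromite, Hematite, Magnetite.
That is 3 minerals.

3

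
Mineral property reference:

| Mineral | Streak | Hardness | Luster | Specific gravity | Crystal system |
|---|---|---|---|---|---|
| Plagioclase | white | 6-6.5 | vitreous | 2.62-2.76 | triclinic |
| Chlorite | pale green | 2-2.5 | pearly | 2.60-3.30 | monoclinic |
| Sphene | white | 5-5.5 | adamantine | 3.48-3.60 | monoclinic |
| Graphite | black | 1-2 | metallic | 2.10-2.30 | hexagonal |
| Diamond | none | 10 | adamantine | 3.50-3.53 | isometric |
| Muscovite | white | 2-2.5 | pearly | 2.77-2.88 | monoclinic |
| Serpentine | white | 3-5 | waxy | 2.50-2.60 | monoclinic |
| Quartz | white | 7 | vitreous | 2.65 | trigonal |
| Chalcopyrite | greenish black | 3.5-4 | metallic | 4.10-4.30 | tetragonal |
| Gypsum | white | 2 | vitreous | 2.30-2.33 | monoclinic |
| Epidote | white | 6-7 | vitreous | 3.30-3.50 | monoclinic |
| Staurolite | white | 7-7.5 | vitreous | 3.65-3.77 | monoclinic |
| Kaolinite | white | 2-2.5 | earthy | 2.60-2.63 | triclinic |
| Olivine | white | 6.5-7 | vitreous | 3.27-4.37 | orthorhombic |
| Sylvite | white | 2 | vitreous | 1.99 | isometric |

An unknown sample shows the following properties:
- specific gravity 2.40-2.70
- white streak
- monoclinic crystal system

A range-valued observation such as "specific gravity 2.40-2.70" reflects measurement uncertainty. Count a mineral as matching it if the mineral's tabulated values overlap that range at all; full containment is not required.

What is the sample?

Serpentine

Specific gravity 2.40-2.70: Plagioclase, Chlorite, Serpentine, Quartz, Kaolinite remain.
White streak eliminates Chlorite.
Monoclinic crystal system: narrows the field to Serpentine.
Serpentine is the sole remaining match.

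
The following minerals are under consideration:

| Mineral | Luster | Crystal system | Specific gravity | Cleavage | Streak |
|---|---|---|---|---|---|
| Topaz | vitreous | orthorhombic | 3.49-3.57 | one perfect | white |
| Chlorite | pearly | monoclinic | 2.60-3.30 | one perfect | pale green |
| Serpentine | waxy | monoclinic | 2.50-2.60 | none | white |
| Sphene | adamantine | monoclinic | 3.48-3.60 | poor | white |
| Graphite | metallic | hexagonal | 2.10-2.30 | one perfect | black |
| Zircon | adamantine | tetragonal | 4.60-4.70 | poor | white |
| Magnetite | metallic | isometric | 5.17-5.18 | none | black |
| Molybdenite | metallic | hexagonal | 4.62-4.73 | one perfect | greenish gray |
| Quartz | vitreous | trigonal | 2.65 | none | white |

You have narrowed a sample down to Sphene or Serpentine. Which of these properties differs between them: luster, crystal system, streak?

Luster: Sphene adamantine, Serpentine waxy — these differ.
Crystal system: both monoclinic — identical.
Streak: both white — identical.
Of the listed properties, luster is the one that separates them.

luster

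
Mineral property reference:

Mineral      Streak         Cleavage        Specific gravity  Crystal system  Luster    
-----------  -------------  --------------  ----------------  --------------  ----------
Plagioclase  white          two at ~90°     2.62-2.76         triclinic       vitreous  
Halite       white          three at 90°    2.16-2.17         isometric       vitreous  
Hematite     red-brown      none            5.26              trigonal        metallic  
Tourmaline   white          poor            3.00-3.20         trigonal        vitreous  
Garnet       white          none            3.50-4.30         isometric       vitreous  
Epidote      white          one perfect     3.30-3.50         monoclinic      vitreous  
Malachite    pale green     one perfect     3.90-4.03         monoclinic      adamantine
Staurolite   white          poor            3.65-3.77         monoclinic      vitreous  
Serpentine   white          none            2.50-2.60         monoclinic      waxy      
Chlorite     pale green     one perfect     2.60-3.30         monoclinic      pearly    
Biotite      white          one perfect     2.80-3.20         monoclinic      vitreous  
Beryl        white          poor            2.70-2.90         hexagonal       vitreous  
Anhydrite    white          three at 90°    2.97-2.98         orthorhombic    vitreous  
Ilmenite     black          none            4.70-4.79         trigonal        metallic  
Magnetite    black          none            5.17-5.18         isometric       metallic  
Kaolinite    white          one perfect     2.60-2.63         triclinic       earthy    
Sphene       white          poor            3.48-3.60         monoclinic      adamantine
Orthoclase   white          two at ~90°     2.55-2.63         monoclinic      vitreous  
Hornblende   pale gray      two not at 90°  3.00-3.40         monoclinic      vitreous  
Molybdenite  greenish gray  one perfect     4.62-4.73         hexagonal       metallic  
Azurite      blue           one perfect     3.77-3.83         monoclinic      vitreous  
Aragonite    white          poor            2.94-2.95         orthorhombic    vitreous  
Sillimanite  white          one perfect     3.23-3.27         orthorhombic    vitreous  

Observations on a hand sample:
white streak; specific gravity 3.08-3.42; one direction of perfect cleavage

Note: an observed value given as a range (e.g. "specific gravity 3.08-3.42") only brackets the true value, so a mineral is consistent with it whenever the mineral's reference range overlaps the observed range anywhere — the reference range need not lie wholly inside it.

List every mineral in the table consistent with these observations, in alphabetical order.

White streak: only Plagioclase, Halite, Tourmaline, Garnet, Epidote, Staurolite, Serpentine, Biotite, Beryl, Anhydrite, Kaolinite, Sphene, Orthoclase, Aragonite, Sillimanite remain.
Specific gravity 3.08-3.42: Tourmaline, Epidote, Biotite, Sillimanite remain.
One direction of perfect cleavage rules out Tourmaline.
Remaining candidates: Biotite, Epidote, Sillimanite.

Biotite, Epidote, Sillimanite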